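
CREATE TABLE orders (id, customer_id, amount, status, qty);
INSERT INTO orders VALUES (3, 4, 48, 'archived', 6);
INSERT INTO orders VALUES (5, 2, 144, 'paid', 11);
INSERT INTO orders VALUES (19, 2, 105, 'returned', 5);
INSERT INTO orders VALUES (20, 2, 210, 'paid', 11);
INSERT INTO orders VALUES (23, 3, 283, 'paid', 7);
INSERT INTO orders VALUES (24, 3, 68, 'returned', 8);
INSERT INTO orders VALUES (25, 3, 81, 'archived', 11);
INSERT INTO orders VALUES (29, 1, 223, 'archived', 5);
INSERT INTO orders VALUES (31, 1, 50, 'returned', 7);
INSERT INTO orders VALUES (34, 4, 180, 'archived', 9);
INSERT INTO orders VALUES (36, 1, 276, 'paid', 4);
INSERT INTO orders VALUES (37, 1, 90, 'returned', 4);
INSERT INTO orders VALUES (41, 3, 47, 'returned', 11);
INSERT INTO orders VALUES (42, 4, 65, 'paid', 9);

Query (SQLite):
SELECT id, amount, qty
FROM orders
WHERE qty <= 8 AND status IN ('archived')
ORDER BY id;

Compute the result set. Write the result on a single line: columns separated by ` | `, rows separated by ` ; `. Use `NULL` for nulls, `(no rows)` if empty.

3 | 48 | 6 ; 29 | 223 | 5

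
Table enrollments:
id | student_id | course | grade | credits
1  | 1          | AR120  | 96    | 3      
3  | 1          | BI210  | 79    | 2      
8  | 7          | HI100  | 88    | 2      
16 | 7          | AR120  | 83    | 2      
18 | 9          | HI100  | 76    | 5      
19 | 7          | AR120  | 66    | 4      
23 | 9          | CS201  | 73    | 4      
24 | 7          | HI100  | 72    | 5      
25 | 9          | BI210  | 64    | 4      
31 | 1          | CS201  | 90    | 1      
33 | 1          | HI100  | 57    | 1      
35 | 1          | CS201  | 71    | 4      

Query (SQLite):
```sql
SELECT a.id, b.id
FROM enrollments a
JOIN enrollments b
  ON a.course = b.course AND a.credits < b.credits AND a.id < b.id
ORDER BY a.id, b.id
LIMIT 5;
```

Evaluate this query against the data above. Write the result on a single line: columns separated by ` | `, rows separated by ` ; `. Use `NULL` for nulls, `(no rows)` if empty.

Pairs (a,b) with same course, a.credits < b.credits, a.id < b.id.
course groups: AR120:{1,16,19} BI210:{3,25} CS201:{23,31,35} HI100:{8,18,24,33}
Ordered by (a.id, b.id); first 5.

1 | 19 ; 3 | 25 ; 8 | 18 ; 8 | 24 ; 16 | 19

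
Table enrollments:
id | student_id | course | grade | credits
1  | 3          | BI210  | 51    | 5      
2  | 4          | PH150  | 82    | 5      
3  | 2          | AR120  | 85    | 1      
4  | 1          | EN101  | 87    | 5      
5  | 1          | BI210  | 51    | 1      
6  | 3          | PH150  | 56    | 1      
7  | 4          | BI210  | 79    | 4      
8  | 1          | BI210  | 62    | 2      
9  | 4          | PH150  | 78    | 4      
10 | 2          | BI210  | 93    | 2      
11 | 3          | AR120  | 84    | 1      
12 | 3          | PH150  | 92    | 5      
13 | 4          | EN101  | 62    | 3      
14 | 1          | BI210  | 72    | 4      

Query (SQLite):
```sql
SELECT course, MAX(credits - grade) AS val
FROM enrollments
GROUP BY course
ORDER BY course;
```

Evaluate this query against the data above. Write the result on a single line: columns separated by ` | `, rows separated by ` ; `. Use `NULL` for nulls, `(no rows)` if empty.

AR120 | -83 ; BI210 | -46 ; EN101 | -59 ; PH150 | -55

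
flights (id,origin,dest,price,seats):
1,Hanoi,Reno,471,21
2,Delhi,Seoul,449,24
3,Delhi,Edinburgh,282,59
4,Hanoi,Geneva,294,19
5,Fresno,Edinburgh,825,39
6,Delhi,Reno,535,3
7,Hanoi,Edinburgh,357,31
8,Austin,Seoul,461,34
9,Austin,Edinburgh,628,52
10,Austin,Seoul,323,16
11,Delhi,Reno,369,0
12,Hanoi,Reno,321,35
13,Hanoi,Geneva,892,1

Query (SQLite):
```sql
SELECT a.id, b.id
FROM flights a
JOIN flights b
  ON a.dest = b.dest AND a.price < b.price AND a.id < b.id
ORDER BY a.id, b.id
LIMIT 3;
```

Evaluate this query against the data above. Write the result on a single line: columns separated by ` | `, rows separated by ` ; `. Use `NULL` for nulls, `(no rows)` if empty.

1 | 6 ; 2 | 8 ; 3 | 5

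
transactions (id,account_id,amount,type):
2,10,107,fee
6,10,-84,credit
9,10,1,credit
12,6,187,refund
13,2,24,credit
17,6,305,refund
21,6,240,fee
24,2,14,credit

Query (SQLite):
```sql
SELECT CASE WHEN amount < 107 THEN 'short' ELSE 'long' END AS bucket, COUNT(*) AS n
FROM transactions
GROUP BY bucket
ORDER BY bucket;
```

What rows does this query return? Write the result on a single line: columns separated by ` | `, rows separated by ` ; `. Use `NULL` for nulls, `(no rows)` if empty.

Bucket rows by amount < 107 → 'short' else 'long'; count each bucket.

long | 4 ; short | 4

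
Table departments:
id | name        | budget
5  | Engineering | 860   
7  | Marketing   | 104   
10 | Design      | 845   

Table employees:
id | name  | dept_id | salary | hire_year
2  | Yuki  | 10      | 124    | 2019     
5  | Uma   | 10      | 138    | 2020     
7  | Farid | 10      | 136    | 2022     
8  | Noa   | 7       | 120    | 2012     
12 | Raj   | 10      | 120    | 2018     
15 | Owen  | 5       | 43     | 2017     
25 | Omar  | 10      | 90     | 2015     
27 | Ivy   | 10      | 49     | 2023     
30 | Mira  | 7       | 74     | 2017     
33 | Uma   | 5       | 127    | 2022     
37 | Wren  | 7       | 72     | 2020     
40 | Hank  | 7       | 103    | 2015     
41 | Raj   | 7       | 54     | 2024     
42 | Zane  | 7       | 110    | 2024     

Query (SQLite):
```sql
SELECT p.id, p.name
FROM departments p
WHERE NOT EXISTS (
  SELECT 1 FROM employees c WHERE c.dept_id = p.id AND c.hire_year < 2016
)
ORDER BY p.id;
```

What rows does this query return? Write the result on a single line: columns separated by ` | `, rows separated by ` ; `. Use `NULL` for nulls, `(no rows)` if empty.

5 | Engineering

For each departments row, check whether any employees with matching dept_id has hire_year < 2016.
Keep rows where that is false.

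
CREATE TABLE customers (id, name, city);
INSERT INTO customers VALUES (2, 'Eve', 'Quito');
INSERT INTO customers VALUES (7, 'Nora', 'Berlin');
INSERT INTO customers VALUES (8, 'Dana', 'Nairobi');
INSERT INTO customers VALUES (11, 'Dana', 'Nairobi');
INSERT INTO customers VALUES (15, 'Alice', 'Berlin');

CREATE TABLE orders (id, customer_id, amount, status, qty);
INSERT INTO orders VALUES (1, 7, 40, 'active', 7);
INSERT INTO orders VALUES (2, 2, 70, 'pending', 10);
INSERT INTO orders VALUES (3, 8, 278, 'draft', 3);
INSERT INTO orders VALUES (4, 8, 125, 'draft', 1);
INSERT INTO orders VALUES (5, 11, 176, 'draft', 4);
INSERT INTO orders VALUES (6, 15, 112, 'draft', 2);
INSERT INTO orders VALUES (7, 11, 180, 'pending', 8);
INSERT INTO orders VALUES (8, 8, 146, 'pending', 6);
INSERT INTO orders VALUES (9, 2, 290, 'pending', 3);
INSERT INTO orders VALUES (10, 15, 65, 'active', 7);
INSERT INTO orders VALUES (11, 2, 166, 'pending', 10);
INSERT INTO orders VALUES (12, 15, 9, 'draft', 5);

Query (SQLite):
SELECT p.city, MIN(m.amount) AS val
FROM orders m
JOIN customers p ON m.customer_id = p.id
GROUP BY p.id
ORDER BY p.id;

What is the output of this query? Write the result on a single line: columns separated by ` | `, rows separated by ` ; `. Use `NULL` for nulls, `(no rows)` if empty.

Join each orders row to its customers via customer_id.
Group joined rows by customers.id; compute MIN(m.amount) per group.
  2: ids {2, 9, 11} → MIN(m.amount)=70
  7: ids {1} → MIN(m.amount)=40
  8: ids {3, 4, 8} → MIN(m.amount)=125
  11: ids {5, 7} → MIN(m.amount)=176
  15: ids {6, 10, 12} → MIN(m.amount)=9

Quito | 70 ; Berlin | 40 ; Nairobi | 125 ; Nairobi | 176 ; Berlin | 9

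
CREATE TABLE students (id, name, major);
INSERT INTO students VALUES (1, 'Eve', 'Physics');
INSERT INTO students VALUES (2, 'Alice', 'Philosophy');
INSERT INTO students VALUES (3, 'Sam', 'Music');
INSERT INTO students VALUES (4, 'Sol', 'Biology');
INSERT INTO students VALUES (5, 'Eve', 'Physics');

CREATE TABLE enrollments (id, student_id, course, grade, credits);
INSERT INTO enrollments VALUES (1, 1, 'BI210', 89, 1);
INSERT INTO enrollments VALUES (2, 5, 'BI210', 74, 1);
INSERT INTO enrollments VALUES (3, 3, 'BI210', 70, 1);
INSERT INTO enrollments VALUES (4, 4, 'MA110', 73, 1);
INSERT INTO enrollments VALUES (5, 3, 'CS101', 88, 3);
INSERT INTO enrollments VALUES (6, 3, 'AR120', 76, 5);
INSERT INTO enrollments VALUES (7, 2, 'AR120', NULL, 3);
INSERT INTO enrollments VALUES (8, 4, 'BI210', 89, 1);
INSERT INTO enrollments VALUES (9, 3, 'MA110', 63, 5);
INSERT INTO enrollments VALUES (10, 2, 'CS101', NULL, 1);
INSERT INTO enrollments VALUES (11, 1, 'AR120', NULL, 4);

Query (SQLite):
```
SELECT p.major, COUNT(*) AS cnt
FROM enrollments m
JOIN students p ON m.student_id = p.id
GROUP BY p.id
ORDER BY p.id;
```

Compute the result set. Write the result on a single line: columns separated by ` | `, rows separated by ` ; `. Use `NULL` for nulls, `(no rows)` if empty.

Join each enrollments row to its students via student_id.
Group joined rows by students.id; compute COUNT(*) per group.
  1: ids {1, 11} → COUNT(*)=2
  2: ids {7, 10} → COUNT(*)=2
  3: ids {3, 5, 6, 9} → COUNT(*)=4
  4: ids {4, 8} → COUNT(*)=2
  5: ids {2} → COUNT(*)=1

Physics | 2 ; Philosophy | 2 ; Music | 4 ; Biology | 2 ; Physics | 1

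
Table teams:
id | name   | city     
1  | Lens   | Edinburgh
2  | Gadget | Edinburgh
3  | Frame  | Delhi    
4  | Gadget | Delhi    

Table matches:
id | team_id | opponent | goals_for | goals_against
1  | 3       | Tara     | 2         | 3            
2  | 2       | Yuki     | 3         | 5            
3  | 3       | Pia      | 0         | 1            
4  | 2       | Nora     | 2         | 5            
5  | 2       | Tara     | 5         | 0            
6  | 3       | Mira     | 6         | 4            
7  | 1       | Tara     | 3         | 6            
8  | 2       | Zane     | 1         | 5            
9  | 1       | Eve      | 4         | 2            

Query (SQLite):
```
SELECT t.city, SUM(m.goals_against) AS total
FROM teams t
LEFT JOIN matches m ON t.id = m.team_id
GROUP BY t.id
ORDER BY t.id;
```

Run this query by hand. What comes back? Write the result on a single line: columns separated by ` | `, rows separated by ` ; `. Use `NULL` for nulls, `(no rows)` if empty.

Edinburgh | 8 ; Edinburgh | 15 ; Delhi | 8 ; Delhi | NULL

LEFT JOIN keeps every teams row; unmatched ones get NULL for matches columns.
Group by teams.id and compute SUM(m.goals_against). SUM over an all-NULL group is NULL.
  1: ids {7, 9} → SUM(m.goals_against)=8
  2: ids {2, 4, 5, 8} → SUM(m.goals_against)=15
  3: ids {1, 3, 6} → SUM(m.goals_against)=8
  4: ids {—} → SUM(m.goals_against)=NULL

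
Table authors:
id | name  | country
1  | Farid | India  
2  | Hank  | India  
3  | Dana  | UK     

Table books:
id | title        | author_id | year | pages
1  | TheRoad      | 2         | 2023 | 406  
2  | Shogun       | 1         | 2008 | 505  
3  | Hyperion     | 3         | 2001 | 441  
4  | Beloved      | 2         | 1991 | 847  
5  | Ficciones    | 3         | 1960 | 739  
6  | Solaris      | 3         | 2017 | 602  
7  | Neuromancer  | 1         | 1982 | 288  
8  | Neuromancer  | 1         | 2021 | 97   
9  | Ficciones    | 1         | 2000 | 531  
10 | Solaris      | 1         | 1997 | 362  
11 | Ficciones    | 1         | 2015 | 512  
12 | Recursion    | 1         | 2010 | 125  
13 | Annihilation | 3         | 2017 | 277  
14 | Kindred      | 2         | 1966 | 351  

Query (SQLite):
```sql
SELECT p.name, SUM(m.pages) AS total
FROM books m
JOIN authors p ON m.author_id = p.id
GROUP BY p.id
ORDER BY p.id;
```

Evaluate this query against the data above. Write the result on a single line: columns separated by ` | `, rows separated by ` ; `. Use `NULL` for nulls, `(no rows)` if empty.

Join each books row to its authors via author_id.
Group joined rows by authors.id; compute SUM(m.pages) per group.
  1: ids {2, 7, 8, 9, 10, 11, 12} → SUM(m.pages)=2420
  2: ids {1, 4, 14} → SUM(m.pages)=1604
  3: ids {3, 5, 6, 13} → SUM(m.pages)=2059

Farid | 2420 ; Hank | 1604 ; Dana | 2059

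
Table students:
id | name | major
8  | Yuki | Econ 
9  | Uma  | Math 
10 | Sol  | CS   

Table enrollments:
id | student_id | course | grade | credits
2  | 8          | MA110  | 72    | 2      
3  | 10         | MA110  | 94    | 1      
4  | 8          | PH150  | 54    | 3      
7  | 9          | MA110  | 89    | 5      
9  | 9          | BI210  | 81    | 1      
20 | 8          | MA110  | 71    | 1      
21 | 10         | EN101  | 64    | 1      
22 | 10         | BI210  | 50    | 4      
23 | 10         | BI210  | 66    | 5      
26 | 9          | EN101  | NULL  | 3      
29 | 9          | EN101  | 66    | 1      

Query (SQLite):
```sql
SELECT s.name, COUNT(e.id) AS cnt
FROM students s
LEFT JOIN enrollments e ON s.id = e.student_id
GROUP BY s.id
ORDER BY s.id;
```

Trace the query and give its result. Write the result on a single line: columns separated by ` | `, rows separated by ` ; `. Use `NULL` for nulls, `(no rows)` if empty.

Yuki | 3 ; Uma | 4 ; Sol | 4

LEFT JOIN keeps every students row; unmatched ones get NULL for enrollments columns.
Group by students.id and compute COUNT(e.id). COUNT(col) of an all-NULL group is 0.
  8: ids {2, 4, 20} → COUNT(e.id)=3
  9: ids {7, 9, 26, 29} → COUNT(e.id)=4
  10: ids {3, 21, 22, 23} → COUNT(e.id)=4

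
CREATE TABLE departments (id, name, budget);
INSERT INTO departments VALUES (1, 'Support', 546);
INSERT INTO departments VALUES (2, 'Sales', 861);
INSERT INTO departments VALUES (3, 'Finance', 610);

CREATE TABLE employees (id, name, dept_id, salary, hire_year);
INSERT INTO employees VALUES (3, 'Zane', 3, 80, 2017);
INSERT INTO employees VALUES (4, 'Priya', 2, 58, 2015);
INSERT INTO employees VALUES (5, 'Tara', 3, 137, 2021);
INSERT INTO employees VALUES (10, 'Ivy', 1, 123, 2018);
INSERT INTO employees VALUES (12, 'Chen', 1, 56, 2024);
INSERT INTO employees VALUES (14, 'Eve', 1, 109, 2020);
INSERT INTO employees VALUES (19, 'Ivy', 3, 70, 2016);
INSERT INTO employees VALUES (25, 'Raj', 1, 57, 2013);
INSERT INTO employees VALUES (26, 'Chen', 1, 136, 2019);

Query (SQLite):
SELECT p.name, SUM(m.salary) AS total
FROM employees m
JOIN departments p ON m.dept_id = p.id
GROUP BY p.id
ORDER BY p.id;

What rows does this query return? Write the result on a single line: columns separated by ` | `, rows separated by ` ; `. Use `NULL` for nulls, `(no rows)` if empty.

Join each employees row to its departments via dept_id.
Group joined rows by departments.id; compute SUM(m.salary) per group.
  1: ids {10, 12, 14, 25, 26} → SUM(m.salary)=481
  2: ids {4} → SUM(m.salary)=58
  3: ids {3, 5, 19} → SUM(m.salary)=287

Support | 481 ; Sales | 58 ; Finance | 287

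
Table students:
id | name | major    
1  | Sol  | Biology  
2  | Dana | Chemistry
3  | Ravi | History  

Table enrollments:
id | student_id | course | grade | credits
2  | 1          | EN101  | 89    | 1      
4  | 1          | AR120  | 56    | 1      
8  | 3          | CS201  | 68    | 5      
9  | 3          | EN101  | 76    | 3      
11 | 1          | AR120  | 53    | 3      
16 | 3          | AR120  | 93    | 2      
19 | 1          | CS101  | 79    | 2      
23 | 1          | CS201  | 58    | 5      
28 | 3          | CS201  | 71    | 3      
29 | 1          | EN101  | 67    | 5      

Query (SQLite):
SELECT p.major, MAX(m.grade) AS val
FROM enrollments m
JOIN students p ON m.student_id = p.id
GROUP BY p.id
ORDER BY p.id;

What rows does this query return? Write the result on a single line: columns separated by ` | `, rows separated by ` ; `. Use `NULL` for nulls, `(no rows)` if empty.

Biology | 89 ; History | 93

Join each enrollments row to its students via student_id.
Group joined rows by students.id; compute MAX(m.grade) per group.
  1: ids {2, 4, 11, 19, 23, 29} → MAX(m.grade)=89
  3: ids {8, 9, 16, 28} → MAX(m.grade)=93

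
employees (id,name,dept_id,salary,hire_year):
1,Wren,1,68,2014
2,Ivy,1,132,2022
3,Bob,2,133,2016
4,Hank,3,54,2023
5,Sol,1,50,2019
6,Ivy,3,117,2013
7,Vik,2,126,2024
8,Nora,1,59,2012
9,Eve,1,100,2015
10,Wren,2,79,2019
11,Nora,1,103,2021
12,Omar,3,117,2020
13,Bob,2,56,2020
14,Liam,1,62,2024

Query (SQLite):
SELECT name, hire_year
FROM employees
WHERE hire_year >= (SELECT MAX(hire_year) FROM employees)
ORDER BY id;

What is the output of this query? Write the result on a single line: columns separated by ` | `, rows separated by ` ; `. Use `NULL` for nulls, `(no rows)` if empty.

Scalar subquery: MAX(hire_year) over all employees rows = 2024.
Keep rows where hire_year >= that value.

Vik | 2024 ; Liam | 2024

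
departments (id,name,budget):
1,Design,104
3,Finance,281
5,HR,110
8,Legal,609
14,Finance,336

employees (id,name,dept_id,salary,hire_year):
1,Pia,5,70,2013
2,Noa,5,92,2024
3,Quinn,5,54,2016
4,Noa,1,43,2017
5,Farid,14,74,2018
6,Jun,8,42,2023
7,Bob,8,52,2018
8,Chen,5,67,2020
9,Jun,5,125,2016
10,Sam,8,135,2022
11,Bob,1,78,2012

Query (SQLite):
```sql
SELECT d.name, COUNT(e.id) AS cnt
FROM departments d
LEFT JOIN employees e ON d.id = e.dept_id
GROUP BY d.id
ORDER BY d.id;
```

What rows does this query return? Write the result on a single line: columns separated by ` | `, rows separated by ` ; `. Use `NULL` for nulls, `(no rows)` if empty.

Design | 2 ; Finance | 0 ; HR | 5 ; Legal | 3 ; Finance | 1

LEFT JOIN keeps every departments row; unmatched ones get NULL for employees columns.
Group by departments.id and compute COUNT(e.id). COUNT(col) of an all-NULL group is 0.
  1: ids {4, 11} → COUNT(e.id)=2
  3: ids {—} → COUNT(e.id)=0
  5: ids {1, 2, 3, 8, 9} → COUNT(e.id)=5
  8: ids {6, 7, 10} → COUNT(e.id)=3
  14: ids {5} → COUNT(e.id)=1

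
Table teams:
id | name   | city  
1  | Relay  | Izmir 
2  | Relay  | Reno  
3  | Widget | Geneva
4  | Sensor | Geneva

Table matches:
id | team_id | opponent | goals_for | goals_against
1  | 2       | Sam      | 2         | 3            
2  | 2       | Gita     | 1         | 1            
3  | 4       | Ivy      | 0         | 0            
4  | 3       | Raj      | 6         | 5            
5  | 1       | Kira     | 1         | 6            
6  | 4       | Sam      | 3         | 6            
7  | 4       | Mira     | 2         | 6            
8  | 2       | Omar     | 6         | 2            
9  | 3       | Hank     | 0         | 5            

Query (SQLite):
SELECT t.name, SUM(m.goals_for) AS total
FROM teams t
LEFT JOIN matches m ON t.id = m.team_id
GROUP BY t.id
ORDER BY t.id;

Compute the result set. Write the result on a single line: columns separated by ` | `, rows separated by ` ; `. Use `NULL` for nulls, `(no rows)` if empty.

LEFT JOIN keeps every teams row; unmatched ones get NULL for matches columns.
Group by teams.id and compute SUM(m.goals_for). SUM over an all-NULL group is NULL.
  1: ids {5} → SUM(m.goals_for)=1
  2: ids {1, 2, 8} → SUM(m.goals_for)=9
  3: ids {4, 9} → SUM(m.goals_for)=6
  4: ids {3, 6, 7} → SUM(m.goals_for)=5

Relay | 1 ; Relay | 9 ; Widget | 6 ; Sensor | 5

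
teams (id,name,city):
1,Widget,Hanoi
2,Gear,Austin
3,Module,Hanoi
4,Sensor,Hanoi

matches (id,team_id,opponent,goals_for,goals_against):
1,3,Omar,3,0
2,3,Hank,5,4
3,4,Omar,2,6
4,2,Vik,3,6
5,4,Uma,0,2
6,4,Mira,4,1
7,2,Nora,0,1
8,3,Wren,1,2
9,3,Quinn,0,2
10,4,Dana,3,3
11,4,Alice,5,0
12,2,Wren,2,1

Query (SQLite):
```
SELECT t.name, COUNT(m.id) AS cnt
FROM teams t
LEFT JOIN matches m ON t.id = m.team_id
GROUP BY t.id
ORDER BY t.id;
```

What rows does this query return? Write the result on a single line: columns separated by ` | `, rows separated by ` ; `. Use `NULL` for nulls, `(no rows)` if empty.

LEFT JOIN keeps every teams row; unmatched ones get NULL for matches columns.
Group by teams.id and compute COUNT(m.id). COUNT(col) of an all-NULL group is 0.
  1: ids {—} → COUNT(m.id)=0
  2: ids {4, 7, 12} → COUNT(m.id)=3
  3: ids {1, 2, 8, 9} → COUNT(m.id)=4
  4: ids {3, 5, 6, 10, 11} → COUNT(m.id)=5

Widget | 0 ; Gear | 3 ; Module | 4 ; Sensor | 5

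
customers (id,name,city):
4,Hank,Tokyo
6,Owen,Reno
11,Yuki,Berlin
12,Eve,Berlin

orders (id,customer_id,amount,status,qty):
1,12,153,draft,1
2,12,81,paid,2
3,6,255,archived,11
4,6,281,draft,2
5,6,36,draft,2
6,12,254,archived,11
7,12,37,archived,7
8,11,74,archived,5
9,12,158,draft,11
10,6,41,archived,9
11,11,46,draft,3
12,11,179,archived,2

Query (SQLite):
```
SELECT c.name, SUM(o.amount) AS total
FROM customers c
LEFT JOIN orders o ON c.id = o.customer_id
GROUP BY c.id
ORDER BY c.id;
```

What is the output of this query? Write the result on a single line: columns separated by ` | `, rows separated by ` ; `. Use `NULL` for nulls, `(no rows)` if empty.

Hank | NULL ; Owen | 613 ; Yuki | 299 ; Eve | 683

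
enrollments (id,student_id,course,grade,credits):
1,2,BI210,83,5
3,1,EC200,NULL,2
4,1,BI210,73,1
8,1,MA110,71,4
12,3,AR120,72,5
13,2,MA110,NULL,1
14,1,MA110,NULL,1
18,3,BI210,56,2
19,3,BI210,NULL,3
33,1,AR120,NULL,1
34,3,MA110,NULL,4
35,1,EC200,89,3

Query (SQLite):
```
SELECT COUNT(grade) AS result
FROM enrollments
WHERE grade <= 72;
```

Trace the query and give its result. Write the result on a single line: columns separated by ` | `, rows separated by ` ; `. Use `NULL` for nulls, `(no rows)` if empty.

Rows where grade <= 72 → grade values: [71, 72, 56].
COUNT(grade) counts non-NULL values → 3.

3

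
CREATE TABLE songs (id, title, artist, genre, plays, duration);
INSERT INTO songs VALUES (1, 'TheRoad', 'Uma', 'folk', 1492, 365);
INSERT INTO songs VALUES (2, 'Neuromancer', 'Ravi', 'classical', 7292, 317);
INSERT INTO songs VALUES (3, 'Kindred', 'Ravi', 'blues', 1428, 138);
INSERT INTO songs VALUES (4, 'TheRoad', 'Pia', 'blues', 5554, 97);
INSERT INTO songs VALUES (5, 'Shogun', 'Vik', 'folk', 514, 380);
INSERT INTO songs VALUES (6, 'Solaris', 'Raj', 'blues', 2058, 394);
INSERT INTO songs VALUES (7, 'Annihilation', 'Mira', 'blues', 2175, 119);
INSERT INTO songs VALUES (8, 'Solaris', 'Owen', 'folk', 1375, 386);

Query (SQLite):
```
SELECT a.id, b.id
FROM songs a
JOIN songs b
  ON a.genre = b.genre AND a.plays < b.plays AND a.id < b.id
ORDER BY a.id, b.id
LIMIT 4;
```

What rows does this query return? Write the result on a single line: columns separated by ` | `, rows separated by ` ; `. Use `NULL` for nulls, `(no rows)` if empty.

Pairs (a,b) with same genre, a.plays < b.plays, a.id < b.id.
genre groups: blues:{3,4,6,7} classical:{2} folk:{1,5,8}
Ordered by (a.id, b.id); first 4.

3 | 4 ; 3 | 6 ; 3 | 7 ; 5 | 8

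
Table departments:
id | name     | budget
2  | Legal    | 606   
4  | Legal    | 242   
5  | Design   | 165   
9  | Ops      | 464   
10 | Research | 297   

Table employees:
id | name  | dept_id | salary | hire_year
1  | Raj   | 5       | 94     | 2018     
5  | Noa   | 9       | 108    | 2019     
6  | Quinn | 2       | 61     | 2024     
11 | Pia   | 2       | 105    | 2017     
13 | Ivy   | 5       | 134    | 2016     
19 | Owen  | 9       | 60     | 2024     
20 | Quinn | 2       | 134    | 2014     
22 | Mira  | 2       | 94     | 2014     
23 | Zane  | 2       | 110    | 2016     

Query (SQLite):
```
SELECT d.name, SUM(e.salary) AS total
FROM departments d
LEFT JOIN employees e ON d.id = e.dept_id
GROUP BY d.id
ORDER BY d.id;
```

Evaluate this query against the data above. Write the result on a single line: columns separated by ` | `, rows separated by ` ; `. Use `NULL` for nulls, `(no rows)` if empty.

LEFT JOIN keeps every departments row; unmatched ones get NULL for employees columns.
Group by departments.id and compute SUM(e.salary). SUM over an all-NULL group is NULL.
  2: ids {6, 11, 20, 22, 23} → SUM(e.salary)=504
  4: ids {—} → SUM(e.salary)=NULL
  5: ids {1, 13} → SUM(e.salary)=228
  9: ids {5, 19} → SUM(e.salary)=168
  10: ids {—} → SUM(e.salary)=NULL

Legal | 504 ; Legal | NULL ; Design | 228 ; Ops | 168 ; Research | NULL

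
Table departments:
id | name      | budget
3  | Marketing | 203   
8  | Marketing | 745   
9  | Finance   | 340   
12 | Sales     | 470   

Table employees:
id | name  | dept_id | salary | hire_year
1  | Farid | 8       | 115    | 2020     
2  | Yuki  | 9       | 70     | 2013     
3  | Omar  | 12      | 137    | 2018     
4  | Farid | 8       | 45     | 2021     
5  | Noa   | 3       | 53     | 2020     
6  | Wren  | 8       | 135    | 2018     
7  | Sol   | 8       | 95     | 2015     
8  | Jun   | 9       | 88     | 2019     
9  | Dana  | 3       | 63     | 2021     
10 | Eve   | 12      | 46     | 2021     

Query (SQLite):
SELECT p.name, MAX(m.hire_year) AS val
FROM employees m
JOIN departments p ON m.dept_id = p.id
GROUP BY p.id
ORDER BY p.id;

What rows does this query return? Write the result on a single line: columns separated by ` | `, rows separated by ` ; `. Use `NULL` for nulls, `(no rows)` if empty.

Join each employees row to its departments via dept_id.
Group joined rows by departments.id; compute MAX(m.hire_year) per group.
  3: ids {5, 9} → MAX(m.hire_year)=2021
  8: ids {1, 4, 6, 7} → MAX(m.hire_year)=2021
  9: ids {2, 8} → MAX(m.hire_year)=2019
  12: ids {3, 10} → MAX(m.hire_year)=2021

Marketing | 2021 ; Marketing | 2021 ; Finance | 2019 ; Sales | 2021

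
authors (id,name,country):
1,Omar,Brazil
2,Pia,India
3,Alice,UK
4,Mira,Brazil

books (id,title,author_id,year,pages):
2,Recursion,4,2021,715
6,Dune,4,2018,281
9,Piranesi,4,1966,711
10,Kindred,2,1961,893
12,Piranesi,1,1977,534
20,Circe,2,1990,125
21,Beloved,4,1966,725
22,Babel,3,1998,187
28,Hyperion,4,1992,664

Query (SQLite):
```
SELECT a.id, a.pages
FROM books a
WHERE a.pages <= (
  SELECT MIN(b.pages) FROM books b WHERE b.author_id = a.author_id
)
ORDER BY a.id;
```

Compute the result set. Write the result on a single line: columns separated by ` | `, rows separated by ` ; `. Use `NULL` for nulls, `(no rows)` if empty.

For each books row a, compute MIN(pages) over rows sharing a.author_id.
Keep row a if a.pages <= that per-group MIN.
  author_id=1: MIN(pages) = 534
  author_id=2: MIN(pages) = 125
  author_id=3: MIN(pages) = 187
  author_id=4: MIN(pages) = 281

6 | 281 ; 12 | 534 ; 20 | 125 ; 22 | 187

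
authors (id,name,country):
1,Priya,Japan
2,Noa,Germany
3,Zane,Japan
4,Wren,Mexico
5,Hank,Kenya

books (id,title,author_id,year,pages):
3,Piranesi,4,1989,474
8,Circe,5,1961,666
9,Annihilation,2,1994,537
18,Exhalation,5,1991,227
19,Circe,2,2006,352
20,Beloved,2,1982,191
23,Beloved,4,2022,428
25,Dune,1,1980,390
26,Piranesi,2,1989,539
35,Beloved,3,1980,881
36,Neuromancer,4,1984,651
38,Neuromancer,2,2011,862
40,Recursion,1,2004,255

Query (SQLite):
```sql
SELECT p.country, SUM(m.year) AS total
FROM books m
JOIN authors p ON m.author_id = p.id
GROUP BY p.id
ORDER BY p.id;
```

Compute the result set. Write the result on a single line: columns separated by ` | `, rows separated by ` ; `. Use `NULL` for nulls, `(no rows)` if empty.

Join each books row to its authors via author_id.
Group joined rows by authors.id; compute SUM(m.year) per group.
  1: ids {25, 40} → SUM(m.year)=3984
  2: ids {9, 19, 20, 26, 38} → SUM(m.year)=9982
  3: ids {35} → SUM(m.year)=1980
  4: ids {3, 23, 36} → SUM(m.year)=5995
  5: ids {8, 18} → SUM(m.year)=3952

Japan | 3984 ; Germany | 9982 ; Japan | 1980 ; Mexico | 5995 ; Kenya | 3952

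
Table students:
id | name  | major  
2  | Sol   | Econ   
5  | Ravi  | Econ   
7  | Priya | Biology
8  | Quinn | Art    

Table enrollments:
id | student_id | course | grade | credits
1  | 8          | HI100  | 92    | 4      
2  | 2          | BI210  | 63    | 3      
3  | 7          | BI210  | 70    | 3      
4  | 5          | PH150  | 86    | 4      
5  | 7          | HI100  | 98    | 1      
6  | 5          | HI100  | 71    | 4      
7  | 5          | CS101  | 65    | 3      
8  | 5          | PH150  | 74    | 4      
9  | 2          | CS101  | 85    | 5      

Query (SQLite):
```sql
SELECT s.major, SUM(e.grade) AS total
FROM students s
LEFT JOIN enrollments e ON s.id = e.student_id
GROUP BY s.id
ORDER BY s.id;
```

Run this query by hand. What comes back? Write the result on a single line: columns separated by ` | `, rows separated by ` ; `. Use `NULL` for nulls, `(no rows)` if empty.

Econ | 148 ; Econ | 296 ; Biology | 168 ; Art | 92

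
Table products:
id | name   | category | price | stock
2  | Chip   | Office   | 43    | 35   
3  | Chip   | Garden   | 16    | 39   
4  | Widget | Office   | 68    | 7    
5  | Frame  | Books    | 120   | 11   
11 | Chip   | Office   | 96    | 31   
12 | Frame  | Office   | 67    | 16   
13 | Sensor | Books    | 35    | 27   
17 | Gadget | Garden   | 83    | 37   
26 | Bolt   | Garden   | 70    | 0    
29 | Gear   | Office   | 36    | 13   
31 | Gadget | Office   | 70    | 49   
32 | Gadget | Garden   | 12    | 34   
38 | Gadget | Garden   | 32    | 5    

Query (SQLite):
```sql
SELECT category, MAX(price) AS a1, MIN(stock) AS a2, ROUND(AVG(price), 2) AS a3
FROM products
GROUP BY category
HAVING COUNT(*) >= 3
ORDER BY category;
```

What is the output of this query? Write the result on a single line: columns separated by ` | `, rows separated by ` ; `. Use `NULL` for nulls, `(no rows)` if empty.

Group products by category.
Per group compute: MAX(price), MIN(stock), ROUND(AVG(price), 2).
HAVING: drop groups with fewer than 3 rows.
  Books: ids {5, 13} → MAX(price)=120, MIN(stock)=11, ROUND(AVG(price), 2)=77.5
  Garden: ids {3, 17, 26, 32, 38} → MAX(price)=83, MIN(stock)=0, ROUND(AVG(price), 2)=42.6
  Office: ids {2, 4, 11, 12, 29, 31} → MAX(price)=96, MIN(stock)=7, ROUND(AVG(price), 2)=63.33

Garden | 83 | 0 | 42.6 ; Office | 96 | 7 | 63.33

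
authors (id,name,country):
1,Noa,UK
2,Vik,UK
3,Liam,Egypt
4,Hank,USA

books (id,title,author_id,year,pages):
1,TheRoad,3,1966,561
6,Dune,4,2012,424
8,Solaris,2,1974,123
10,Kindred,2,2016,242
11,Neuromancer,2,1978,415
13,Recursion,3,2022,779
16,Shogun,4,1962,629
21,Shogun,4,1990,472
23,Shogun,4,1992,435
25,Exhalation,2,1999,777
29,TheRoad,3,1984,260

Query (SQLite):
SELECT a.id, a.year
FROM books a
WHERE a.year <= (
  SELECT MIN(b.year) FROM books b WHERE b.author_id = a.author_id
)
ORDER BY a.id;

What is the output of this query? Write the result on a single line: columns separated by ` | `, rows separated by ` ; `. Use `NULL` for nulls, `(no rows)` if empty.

1 | 1966 ; 8 | 1974 ; 16 | 1962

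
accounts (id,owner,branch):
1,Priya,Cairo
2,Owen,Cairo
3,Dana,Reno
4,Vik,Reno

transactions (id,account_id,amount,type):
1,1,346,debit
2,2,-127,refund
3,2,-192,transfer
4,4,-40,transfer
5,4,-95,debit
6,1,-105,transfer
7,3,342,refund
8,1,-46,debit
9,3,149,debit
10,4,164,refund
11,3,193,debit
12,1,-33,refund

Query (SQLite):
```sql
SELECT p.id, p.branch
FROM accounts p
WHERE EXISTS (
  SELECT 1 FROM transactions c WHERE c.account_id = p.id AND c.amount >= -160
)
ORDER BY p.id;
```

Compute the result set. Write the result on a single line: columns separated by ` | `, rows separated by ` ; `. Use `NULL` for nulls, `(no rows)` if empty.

1 | Cairo ; 2 | Cairo ; 3 | Reno ; 4 | Reno

For each accounts row, check whether any transactions with matching account_id has amount >= -160.
Keep rows where that is true.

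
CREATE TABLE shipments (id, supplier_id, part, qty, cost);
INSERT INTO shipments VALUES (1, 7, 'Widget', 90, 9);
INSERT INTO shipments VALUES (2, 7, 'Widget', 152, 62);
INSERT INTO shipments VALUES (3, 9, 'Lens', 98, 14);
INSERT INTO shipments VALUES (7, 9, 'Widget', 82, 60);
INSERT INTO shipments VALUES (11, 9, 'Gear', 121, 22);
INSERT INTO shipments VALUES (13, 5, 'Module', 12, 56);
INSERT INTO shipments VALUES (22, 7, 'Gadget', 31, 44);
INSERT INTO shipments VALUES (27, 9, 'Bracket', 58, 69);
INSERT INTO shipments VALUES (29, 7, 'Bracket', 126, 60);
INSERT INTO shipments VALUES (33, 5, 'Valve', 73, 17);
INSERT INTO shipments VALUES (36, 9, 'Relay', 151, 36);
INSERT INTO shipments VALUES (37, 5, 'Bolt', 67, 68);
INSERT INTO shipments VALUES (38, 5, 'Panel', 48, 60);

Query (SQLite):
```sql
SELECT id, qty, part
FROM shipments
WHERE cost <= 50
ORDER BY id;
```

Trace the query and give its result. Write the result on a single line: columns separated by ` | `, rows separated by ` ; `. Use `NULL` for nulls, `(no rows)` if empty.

1 | 90 | Widget ; 3 | 98 | Lens ; 11 | 121 | Gear ; 22 | 31 | Gadget ; 33 | 73 | Valve ; 36 | 151 | Relay

cost <= 50: ids {1, 3, 11, 22, 33, 36}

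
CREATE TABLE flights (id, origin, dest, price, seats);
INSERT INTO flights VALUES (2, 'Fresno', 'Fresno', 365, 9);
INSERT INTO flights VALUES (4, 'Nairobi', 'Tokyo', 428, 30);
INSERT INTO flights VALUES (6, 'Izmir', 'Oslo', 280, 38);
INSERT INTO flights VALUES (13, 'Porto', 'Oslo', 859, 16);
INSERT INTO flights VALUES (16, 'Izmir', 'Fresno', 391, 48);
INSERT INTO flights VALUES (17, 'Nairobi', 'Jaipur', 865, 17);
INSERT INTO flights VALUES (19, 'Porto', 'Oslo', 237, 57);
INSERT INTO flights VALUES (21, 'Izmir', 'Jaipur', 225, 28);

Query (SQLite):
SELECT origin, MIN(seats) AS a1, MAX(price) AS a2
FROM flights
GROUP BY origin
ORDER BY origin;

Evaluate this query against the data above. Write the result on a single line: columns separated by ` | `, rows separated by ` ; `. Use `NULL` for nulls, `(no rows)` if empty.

Fresno | 9 | 365 ; Izmir | 28 | 391 ; Nairobi | 17 | 865 ; Porto | 16 | 859

Group flights by origin.
Per group compute: MIN(seats), MAX(price).
  Fresno: ids {2} → MIN(seats)=9, MAX(price)=365
  Izmir: ids {6, 16, 21} → MIN(seats)=28, MAX(price)=391
  Nairobi: ids {4, 17} → MIN(seats)=17, MAX(price)=865
  Porto: ids {13, 19} → MIN(seats)=16, MAX(price)=859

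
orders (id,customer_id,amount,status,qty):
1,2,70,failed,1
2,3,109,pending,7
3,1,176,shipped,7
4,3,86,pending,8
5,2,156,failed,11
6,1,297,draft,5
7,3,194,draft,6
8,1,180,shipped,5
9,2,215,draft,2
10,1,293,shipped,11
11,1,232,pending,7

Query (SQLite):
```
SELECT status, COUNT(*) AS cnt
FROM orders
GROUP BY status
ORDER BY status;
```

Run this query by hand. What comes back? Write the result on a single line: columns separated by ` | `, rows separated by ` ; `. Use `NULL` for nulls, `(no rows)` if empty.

draft | 3 ; failed | 2 ; pending | 3 ; shipped | 3

Partition orders by status; compute COUNT(*) within each group.
  draft: ids {6, 7, 9} → COUNT(*)=3
  failed: ids {1, 5} → COUNT(*)=2
  pending: ids {2, 4, 11} → COUNT(*)=3
  shipped: ids {3, 8, 10} → COUNT(*)=3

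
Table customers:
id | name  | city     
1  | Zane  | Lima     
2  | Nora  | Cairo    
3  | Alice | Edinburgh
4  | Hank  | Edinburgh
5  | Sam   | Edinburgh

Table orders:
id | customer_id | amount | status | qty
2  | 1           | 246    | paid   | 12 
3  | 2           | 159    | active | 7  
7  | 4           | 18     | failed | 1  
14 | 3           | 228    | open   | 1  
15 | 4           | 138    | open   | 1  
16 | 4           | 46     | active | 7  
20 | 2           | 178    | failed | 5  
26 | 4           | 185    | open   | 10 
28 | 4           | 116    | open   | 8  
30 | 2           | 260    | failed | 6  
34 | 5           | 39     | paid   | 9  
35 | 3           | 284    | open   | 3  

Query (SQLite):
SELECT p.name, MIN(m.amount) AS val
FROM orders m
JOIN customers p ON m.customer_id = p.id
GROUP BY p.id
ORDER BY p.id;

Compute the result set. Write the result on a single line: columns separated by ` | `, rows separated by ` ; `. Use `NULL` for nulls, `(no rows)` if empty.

Join each orders row to its customers via customer_id.
Group joined rows by customers.id; compute MIN(m.amount) per group.
  1: ids {2} → MIN(m.amount)=246
  2: ids {3, 20, 30} → MIN(m.amount)=159
  3: ids {14, 35} → MIN(m.amount)=228
  4: ids {7, 15, 16, 26, 28} → MIN(m.amount)=18
  5: ids {34} → MIN(m.amount)=39

Zane | 246 ; Nora | 159 ; Alice | 228 ; Hank | 18 ; Sam | 39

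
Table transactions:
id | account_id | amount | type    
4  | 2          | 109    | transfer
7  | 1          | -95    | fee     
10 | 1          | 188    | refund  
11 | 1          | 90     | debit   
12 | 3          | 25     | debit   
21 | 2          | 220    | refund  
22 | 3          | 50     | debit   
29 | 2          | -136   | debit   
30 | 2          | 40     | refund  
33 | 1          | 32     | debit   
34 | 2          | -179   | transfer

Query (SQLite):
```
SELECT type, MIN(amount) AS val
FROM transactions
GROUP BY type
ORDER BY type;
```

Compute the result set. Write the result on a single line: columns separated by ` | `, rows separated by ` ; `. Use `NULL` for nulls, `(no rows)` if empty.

debit | -136 ; fee | -95 ; refund | 40 ; transfer | -179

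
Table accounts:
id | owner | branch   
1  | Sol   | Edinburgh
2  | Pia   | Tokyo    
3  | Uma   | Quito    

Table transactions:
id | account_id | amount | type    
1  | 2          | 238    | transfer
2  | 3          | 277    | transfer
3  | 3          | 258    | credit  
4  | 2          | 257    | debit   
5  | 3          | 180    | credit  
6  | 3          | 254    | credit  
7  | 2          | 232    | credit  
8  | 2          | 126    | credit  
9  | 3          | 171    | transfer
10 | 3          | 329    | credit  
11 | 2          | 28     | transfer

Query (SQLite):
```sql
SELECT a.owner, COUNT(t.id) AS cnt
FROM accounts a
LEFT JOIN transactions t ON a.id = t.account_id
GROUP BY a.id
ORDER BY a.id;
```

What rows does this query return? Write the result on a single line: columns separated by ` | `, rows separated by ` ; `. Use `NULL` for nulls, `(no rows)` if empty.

LEFT JOIN keeps every accounts row; unmatched ones get NULL for transactions columns.
Group by accounts.id and compute COUNT(t.id). COUNT(col) of an all-NULL group is 0.
  1: ids {—} → COUNT(t.id)=0
  2: ids {1, 4, 7, 8, 11} → COUNT(t.id)=5
  3: ids {2, 3, 5, 6, 9, 10} → COUNT(t.id)=6

Sol | 0 ; Pia | 5 ; Uma | 6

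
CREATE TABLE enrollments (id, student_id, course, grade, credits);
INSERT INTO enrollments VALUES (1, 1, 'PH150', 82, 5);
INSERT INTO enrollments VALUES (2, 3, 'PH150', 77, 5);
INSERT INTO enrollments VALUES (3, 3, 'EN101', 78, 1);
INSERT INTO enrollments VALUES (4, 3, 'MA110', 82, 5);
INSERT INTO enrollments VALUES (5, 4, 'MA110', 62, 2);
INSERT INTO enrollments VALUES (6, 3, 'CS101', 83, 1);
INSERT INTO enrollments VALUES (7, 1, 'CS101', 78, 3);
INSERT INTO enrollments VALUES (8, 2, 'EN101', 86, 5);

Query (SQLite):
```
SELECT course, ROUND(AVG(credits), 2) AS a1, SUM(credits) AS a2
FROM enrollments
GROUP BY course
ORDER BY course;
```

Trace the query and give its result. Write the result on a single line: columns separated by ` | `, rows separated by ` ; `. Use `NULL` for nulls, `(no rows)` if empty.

Group enrollments by course.
Per group compute: ROUND(AVG(credits), 2), SUM(credits).
  CS101: ids {6, 7} → ROUND(AVG(credits), 2)=2, SUM(credits)=4
  EN101: ids {3, 8} → ROUND(AVG(credits), 2)=3, SUM(credits)=6
  MA110: ids {4, 5} → ROUND(AVG(credits), 2)=3.5, SUM(credits)=7
  PH150: ids {1, 2} → ROUND(AVG(credits), 2)=5, SUM(credits)=10

CS101 | 2 | 4 ; EN101 | 3 | 6 ; MA110 | 3.5 | 7 ; PH150 | 5 | 10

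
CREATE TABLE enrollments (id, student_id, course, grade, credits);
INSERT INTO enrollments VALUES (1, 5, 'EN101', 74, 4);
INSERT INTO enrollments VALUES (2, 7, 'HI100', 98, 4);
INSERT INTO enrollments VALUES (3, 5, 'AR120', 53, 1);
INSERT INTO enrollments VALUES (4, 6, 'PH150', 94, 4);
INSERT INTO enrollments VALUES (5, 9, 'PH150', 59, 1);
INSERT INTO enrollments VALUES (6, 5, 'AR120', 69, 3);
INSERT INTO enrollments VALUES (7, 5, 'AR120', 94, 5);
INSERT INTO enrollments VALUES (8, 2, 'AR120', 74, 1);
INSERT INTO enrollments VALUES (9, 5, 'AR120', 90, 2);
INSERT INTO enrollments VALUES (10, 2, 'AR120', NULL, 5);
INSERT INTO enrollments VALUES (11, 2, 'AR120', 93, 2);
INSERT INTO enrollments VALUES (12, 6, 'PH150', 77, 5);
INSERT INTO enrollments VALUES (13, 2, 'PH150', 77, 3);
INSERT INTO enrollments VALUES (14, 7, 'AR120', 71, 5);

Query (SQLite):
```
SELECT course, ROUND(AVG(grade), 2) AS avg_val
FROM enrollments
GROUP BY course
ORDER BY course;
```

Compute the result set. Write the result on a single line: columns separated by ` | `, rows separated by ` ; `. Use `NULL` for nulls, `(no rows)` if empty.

Partition enrollments by course; compute ROUND(AVG(grade), 2) within each group.
  AR120: ids {3, 6, 7, 8, 9, 10, 11, 14} → ROUND(AVG(grade), 2)=77.71
  EN101: ids {1} → ROUND(AVG(grade), 2)=74
  HI100: ids {2} → ROUND(AVG(grade), 2)=98
  PH150: ids {4, 5, 12, 13} → ROUND(AVG(grade), 2)=76.75

AR120 | 77.71 ; EN101 | 74 ; HI100 | 98 ; PH150 | 76.75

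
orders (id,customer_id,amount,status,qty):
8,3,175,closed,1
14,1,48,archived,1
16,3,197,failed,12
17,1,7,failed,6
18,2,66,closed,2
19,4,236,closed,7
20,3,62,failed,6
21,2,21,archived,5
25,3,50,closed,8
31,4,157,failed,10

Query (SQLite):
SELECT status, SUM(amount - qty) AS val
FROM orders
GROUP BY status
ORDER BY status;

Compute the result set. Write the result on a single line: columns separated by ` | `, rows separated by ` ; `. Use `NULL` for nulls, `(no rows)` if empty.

For each row compute amount - qty.
Group by status; take SUM of the expression per group.
  archived: ids {14, 21} → SUM(amount - qty)=63
  closed: ids {8, 18, 19, 25} → SUM(amount - qty)=509
  failed: ids {16, 17, 20, 31} → SUM(amount - qty)=389

archived | 63 ; closed | 509 ; failed | 389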